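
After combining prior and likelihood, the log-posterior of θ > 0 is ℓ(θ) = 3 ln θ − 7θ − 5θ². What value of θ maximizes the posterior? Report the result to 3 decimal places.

ℓ'(θ) = 3/θ − 7 − 10θ. Setting this to zero and multiplying by θ: 10θ² + 7θ − 3 = 0.
θ = (−7 + √(7² + 4·10·3)) / (2·10) = (−7 + √169) / 20 = (−7 + 13)/20 = 3/10.
ℓ''(θ) = −3/θ² − 10 < 0, confirming a maximum.

θ̂_MAP = 0.300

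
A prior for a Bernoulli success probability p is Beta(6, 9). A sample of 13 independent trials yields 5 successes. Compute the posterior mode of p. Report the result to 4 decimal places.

Prior: Beta(6, 9).
Data: 5 successes in 13 trials. The binomial likelihood contributes p^5(1−p)^8, so the posterior is Beta(6+5, 9+8) = Beta(11, 17).
For Beta(a, b) with a, b > 1 the mode is (a−1)/(a+b−2) = 10/26 ≈ 0.3846.

p̂_MAP = 0.3846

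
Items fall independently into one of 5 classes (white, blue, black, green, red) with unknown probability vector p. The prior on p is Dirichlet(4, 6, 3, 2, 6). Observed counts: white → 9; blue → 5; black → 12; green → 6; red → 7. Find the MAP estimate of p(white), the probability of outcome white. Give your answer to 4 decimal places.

MAP estimate of p(white) = 0.2182

The posterior is Dirichlet(αᵢ + nᵢ) = Dirichlet(13, 11, 15, 8, 13).
For a Dirichlet(a₁,…,a_K) with all aᵢ > 1, the mode has j-th component (aⱼ − 1)/(Σaᵢ − K).
Here Σaᵢ = 60 and K = 5, so p(white) = (13 − 1)/(60 − 5) = 12/55 ≈ 0.2182.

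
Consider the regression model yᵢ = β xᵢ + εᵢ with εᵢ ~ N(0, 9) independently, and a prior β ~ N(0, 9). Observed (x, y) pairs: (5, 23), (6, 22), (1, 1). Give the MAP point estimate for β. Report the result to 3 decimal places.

β̂_MAP = 3.937

log p(β | y) = −Σ(yᵢ − βxᵢ)²/(2·9) − β²/(2·9) + const.
Setting the derivative to zero: Σxᵢ(yᵢ − βxᵢ)/9 − β/9 = 0, so β = Σxᵢyᵢ / (Σxᵢ² + σ²/τ²).
Σxᵢyᵢ = 5·23 + 6·22 + 1·1 = 248; Σxᵢ² = 62; σ²/τ² = 1.
β̂_MAP = 248 / (62 + 1) = 248/63 ≈ 3.937.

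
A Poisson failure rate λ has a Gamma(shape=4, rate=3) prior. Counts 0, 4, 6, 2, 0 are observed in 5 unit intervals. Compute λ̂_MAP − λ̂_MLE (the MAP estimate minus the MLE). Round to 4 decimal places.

Σxᵢ = 12. Posterior is Gamma(16, 8); MAP = (16−1)/8 = 15/8 ≈ 1.87500.
MLE = x̄ = 12/5 ≈ 2.40000.
Difference = 15/8 − 12/5 = -21/40 ≈ -0.5250.

MAP − MLE = -0.5250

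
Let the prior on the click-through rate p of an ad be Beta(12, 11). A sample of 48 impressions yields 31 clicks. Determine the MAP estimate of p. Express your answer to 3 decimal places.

Prior: Beta(12, 11).
Data: 31 successes in 48 trials. The binomial likelihood contributes p^31(1−p)^17, so the posterior is Beta(12+31, 11+17) = Beta(43, 28).
For Beta(a, b) with a, b > 1 the mode is (a−1)/(a+b−2) = 42/69 ≈ 0.609.

p̂_MAP = 0.609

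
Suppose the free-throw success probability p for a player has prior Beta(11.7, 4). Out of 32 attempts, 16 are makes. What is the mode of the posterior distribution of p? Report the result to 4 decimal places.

Prior: Beta(11.7, 4).
Data: 16 successes in 32 trials. The binomial likelihood contributes p^16(1−p)^16, so the posterior is Beta(11.7+16, 4+16) = Beta(27.7, 20).
For Beta(a, b) with a, b > 1 the mode is (a−1)/(a+b−2) = 26.7/45.7 ≈ 0.5842.

p̂_MAP = 0.5842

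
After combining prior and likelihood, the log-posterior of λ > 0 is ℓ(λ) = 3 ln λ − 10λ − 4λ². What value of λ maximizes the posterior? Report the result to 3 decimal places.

ℓ'(λ) = 3/λ − 10 − 8λ. Setting this to zero and multiplying by λ: 8λ² + 10λ − 3 = 0.
λ = (−10 + √(10² + 4·8·3)) / (2·8) = (−10 + √196) / 16 = (−10 + 14)/16 = 1/4.
ℓ''(λ) = −3/λ² − 8 < 0, confirming a maximum.

λ̂_MAP = 0.250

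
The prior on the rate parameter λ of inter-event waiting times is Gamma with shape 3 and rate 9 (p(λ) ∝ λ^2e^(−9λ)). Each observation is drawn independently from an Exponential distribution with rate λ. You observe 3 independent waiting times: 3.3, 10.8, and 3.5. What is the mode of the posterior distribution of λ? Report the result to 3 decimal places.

The Exponential(rate=λ) likelihood is ∝ λ^n e^(−λΣtᵢ). Here n = 3 and Σtᵢ = 3.3 + 10.8 + 3.5 = 17.6.
Posterior ∝ λ^2e^(−9λ) · λ^3e^(−17.6λ) = λ^5e^(−26.6λ), i.e. Gamma(6, 26.6).
Mode = (a−1)/b = 5/26.6 ≈ 0.188.

λ̂_MAP = 0.188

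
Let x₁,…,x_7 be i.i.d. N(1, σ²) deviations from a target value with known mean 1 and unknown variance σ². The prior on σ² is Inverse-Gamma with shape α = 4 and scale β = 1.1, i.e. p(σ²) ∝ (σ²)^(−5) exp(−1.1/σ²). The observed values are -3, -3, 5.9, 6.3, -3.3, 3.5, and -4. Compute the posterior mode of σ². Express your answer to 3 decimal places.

σ̂²_MAP = 8.002

Sum of squared deviations about the known mean: SS = (-3−1)² + (-3−1)² + (5.9−1)² + (6.3−1)² + (-3.3−1)² + (3.5−1)² + (-4−1)² = 133.84.
The Normal likelihood contributes (σ²)^(−n/2) exp(−SS/(2σ²)), so the posterior is Inverse-Gamma(α + n/2, β + SS/2) = Inverse-Gamma(7.5, 68.02).
The mode of Inverse-Gamma(a, b) is b/(a+1) = 68.02/8.5 ≈ 8.002.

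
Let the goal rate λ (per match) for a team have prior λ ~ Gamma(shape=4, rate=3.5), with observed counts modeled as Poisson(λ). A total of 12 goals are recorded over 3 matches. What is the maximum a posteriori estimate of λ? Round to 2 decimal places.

Σxᵢ = 12, n = 3.
Posterior ∝ λ^3e^(−3.5λ) · λ^12e^(−3λ) = λ^15e^(−6.5λ), i.e. Gamma(shape=16, rate=6.5).
The mode of a Gamma(a, b) with a ≥ 1 (shape–rate) is (a−1)/b = 15/6.5 ≈ 2.31.

λ̂_MAP = 2.31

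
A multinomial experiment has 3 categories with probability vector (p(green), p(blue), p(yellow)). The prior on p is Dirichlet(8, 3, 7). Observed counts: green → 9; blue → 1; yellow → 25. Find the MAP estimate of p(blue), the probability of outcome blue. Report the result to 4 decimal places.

MAP estimate of p(blue) = 0.0600

The posterior is Dirichlet(αᵢ + nᵢ) = Dirichlet(17, 4, 32).
For a Dirichlet(a₁,…,a_K) with all aᵢ > 1, the mode has j-th component (aⱼ − 1)/(Σaᵢ − K).
Here Σaᵢ = 53 and K = 3, so p(blue) = (4 − 1)/(53 − 3) = 3/50 ≈ 0.0600.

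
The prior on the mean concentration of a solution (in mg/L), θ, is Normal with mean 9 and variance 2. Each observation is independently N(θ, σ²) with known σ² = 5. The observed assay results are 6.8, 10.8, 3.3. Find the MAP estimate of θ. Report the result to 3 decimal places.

θ̂_MAP = 7.891

n = 3; x̄ = (6.8 + 10.8 + 3.3)/3 = 20.9/3 = 209/30 ≈ 6.9667.
For a Normal prior and Normal likelihood with known variance, the posterior is Normal; its mode equals its mean, the precision-weighted average.
Prior precision 1/σ₀² = 1/2 = 0.5; data precision n/σ² = 3/5 = 0.6.
θ̂ = (0.5·9 + 0.6·(209/30)) / (0.5 + 0.6) = 8.68/1.1 = 434/55 ≈ 7.891.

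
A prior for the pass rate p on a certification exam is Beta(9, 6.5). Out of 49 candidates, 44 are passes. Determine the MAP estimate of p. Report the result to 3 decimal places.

Prior: Beta(9, 6.5).
Data: 44 successes in 49 trials. The binomial likelihood contributes p^44(1−p)^5, so the posterior is Beta(9+44, 6.5+5) = Beta(53, 11.5).
For Beta(a, b) with a, b > 1 the mode is (a−1)/(a+b−2) = 52/62.5 ≈ 0.832.

p̂_MAP = 0.832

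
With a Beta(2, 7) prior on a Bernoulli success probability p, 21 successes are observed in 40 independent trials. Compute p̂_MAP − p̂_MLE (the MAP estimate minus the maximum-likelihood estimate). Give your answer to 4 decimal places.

Posterior is Beta(23, 26); MAP = (23−1)/(49−2) = 22/47 ≈ 0.46809.
MLE ignores the prior: p̂_MLE = k/n = 21/40 ≈ 0.52500.
Difference = 22/47 − 21/40 = -107/1880 ≈ -0.0569.

MAP − MLE = -0.0569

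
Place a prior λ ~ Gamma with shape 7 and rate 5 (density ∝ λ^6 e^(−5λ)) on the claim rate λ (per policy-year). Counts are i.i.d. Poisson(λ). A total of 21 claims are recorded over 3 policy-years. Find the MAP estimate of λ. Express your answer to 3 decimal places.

Σxᵢ = 21, n = 3.
Posterior ∝ λ^6e^(−5λ) · λ^21e^(−3λ) = λ^27e^(−8λ), i.e. Gamma(shape=28, rate=8).
The mode of a Gamma(a, b) with a ≥ 1 (shape–rate) is (a−1)/b = 27/8 ≈ 3.375.

λ̂_MAP = 3.375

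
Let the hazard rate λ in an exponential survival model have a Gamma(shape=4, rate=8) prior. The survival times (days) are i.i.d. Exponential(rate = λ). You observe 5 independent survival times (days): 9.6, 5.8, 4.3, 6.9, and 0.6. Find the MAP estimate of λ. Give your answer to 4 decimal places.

The Exponential(rate=λ) likelihood is ∝ λ^n e^(−λΣtᵢ). Here n = 5 and Σtᵢ = 9.6 + 5.8 + 4.3 + 6.9 + 0.6 = 27.2.
Posterior ∝ λ^3e^(−8λ) · λ^5e^(−27.2λ) = λ^8e^(−35.2λ), i.e. Gamma(9, 35.2).
Mode = (a−1)/b = 8/35.2 ≈ 0.2273.

λ̂_MAP = 0.2273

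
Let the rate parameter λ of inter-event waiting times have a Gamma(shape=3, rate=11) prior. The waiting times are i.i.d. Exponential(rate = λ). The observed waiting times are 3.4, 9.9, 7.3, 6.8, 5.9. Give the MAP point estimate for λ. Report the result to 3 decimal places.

The Exponential(rate=λ) likelihood is ∝ λ^n e^(−λΣtᵢ). Here n = 5 and Σtᵢ = 3.4 + 9.9 + 7.3 + 6.8 + 5.9 = 33.3.
Posterior ∝ λ^2e^(−11λ) · λ^5e^(−33.3λ) = λ^7e^(−44.3λ), i.e. Gamma(8, 44.3).
Mode = (a−1)/b = 7/44.3 ≈ 0.158.

λ̂_MAP = 0.158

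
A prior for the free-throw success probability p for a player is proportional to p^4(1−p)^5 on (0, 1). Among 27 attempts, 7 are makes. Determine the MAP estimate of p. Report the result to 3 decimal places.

The prior density ∝ p^4(1−p)^5 is the kernel of Beta(5, 6).
Data: 7 successes in 27 trials. The binomial likelihood contributes p^7(1−p)^20, so the posterior is Beta(5+7, 6+20) = Beta(12, 26).
For Beta(a, b) with a, b > 1 the mode is (a−1)/(a+b−2) = 11/36 ≈ 0.306.

p̂_MAP = 0.306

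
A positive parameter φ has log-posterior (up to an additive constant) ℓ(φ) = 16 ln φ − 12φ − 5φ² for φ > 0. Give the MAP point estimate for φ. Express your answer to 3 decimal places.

ℓ'(φ) = 16/φ − 12 − 10φ. Setting this to zero and multiplying by φ: 10φ² + 12φ − 16 = 0.
φ = (−12 + √(12² + 4·10·16)) / (2·10) = (−12 + √784) / 20 = (−12 + 28)/20 = 4/5.
ℓ''(φ) = −16/φ² − 10 < 0, confirming a maximum.

φ̂_MAP = 0.800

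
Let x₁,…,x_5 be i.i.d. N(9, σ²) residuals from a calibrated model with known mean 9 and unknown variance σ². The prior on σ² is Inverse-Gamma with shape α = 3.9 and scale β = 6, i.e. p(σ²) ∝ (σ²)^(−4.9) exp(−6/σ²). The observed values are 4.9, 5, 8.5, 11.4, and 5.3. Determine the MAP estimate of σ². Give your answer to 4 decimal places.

σ̂²_MAP = 4.3588

Sum of squared deviations about the known mean: SS = (4.9−9)² + (5−9)² + (8.5−9)² + (11.4−9)² + (5.3−9)² = 52.51.
The Normal likelihood contributes (σ²)^(−n/2) exp(−SS/(2σ²)), so the posterior is Inverse-Gamma(α + n/2, β + SS/2) = Inverse-Gamma(6.4, 32.255).
The mode of Inverse-Gamma(a, b) is b/(a+1) = 32.255/7.4 ≈ 4.3588.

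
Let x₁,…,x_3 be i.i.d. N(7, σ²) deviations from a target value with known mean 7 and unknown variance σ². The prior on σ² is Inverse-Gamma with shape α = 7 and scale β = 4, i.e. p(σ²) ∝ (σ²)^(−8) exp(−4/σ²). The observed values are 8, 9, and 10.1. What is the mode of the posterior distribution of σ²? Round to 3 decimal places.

Sum of squared deviations about the known mean: SS = (8−7)² + (9−7)² + (10.1−7)² = 14.61.
The Normal likelihood contributes (σ²)^(−n/2) exp(−SS/(2σ²)), so the posterior is Inverse-Gamma(α + n/2, β + SS/2) = Inverse-Gamma(8.5, 11.305).
The mode of Inverse-Gamma(a, b) is b/(a+1) = 11.305/9.5 ≈ 1.190.

σ̂²_MAP = 1.190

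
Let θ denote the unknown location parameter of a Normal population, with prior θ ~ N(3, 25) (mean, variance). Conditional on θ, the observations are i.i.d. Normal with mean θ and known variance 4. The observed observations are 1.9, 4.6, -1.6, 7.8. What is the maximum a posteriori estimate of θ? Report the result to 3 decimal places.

n = 4; x̄ = (1.9 + 4.6 + (-1.6) + 7.8)/4 = 12.7/4 = 3.175.
For a Normal prior and Normal likelihood with known variance, the posterior is Normal; its mode equals its mean, the precision-weighted average.
Prior precision 1/σ₀² = 1/25 = 0.04; data precision n/σ² = 4/4 = 1.
θ̂ = (0.04·3 + 1·3.175) / (0.04 + 1) = 3.295/1.04 = 659/208 ≈ 3.168.

θ̂_MAP = 3.168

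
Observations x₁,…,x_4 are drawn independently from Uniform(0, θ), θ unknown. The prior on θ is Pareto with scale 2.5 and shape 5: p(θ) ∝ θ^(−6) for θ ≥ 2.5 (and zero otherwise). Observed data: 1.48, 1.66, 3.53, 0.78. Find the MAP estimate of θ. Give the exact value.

θ̂_MAP = 3.53

The Uniform(0, θ) likelihood is θ^(−n) for θ ≥ max(xᵢ), zero otherwise. Here max(xᵢ) = 3.53.
Posterior ∝ θ^(−6) · θ^(−4) = θ^(−10) on θ ≥ max(2.5, 3.53) = 3.53.
This density is strictly decreasing in θ, so the posterior mode lies at the lower boundary of the support.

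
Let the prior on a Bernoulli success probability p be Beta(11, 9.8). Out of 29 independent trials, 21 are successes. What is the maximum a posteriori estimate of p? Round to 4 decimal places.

p̂_MAP = 0.6485

Prior: Beta(11, 9.8).
Data: 21 successes in 29 trials. The binomial likelihood contributes p^21(1−p)^8, so the posterior is Beta(11+21, 9.8+8) = Beta(32, 17.8).
For Beta(a, b) with a, b > 1 the mode is (a−1)/(a+b−2) = 31/47.8 ≈ 0.6485.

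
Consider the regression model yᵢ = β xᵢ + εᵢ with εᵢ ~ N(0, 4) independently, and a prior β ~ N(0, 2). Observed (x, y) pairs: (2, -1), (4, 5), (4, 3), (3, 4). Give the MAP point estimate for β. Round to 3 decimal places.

β̂_MAP = 0.894

log p(β | y) = −Σ(yᵢ − βxᵢ)²/(2·4) − β²/(2·2) + const.
Setting the derivative to zero: Σxᵢ(yᵢ − βxᵢ)/4 − β/2 = 0, so β = Σxᵢyᵢ / (Σxᵢ² + σ²/τ²).
Σxᵢyᵢ = 2·(-1) + 4·5 + 4·3 + 3·4 = 42; Σxᵢ² = 45; σ²/τ² = 2.
β̂_MAP = 42 / (45 + 2) = 42/47 ≈ 0.894.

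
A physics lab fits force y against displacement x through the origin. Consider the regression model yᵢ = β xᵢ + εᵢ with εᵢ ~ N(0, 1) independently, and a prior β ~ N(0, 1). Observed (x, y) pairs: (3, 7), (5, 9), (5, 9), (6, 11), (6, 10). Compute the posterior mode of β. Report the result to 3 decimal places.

log p(β | y) = −Σ(yᵢ − βxᵢ)²/(2·1) − β²/(2·1) + const.
Setting the derivative to zero: Σxᵢ(yᵢ − βxᵢ)/1 − β/1 = 0, so β = Σxᵢyᵢ / (Σxᵢ² + σ²/τ²).
Σxᵢyᵢ = 3·7 + 5·9 + 5·9 + 6·11 + 6·10 = 237; Σxᵢ² = 131; σ²/τ² = 1.
β̂_MAP = 237 / (131 + 1) = 237/132 ≈ 1.795.

β̂_MAP = 1.795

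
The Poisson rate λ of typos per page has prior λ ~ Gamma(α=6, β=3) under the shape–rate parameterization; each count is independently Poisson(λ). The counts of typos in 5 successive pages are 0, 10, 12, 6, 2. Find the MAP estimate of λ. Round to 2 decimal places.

λ̂_MAP = 4.38

Σxᵢ = 0+10+12+6+2 = 30, with n = 5.
Posterior ∝ λ^5e^(−3λ) · λ^30e^(−5λ) = λ^35e^(−8λ), i.e. Gamma(shape=36, rate=8).
The mode of a Gamma(a, b) with a ≥ 1 (shape–rate) is (a−1)/b = 35/8 ≈ 4.38.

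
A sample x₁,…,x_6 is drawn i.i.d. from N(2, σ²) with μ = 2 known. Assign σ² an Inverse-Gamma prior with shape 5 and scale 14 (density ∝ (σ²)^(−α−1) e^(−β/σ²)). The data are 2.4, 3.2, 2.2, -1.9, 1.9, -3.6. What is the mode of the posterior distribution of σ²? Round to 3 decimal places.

σ̂²_MAP = 4.234

Sum of squared deviations about the known mean: SS = (2.4−2)² + (3.2−2)² + (2.2−2)² + (-1.9−2)² + (1.9−2)² + (-3.6−2)² = 48.22.
The Normal likelihood contributes (σ²)^(−n/2) exp(−SS/(2σ²)), so the posterior is Inverse-Gamma(α + n/2, β + SS/2) = Inverse-Gamma(8, 38.11).
The mode of Inverse-Gamma(a, b) is b/(a+1) = 38.11/9 ≈ 4.234.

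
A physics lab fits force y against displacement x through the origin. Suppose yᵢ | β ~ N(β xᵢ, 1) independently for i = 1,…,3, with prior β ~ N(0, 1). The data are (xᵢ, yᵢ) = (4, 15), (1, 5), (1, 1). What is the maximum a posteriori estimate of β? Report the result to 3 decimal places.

β̂_MAP = 3.474

log p(β | y) = −Σ(yᵢ − βxᵢ)²/(2·1) − β²/(2·1) + const.
Setting the derivative to zero: Σxᵢ(yᵢ − βxᵢ)/1 − β/1 = 0, so β = Σxᵢyᵢ / (Σxᵢ² + σ²/τ²).
Σxᵢyᵢ = 4·15 + 1·5 + 1·1 = 66; Σxᵢ² = 18; σ²/τ² = 1.
β̂_MAP = 66 / (18 + 1) = 66/19 ≈ 3.474.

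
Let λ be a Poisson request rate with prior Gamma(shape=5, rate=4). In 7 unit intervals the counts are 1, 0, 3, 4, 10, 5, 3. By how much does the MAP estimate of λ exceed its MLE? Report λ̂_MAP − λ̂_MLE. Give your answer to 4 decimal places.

MAP − MLE = -0.9870

Σxᵢ = 26. Posterior is Gamma(31, 11); MAP = (31−1)/11 = 30/11 ≈ 2.72727.
MLE = x̄ = 26/7 ≈ 3.71429.
Difference = 30/11 − 26/7 = -76/77 ≈ -0.9870.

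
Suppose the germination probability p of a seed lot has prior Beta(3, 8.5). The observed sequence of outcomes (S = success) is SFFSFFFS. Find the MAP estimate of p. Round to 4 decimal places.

Prior: Beta(3, 8.5).
Data: 3 successes in 8 trials (from the sequence). The binomial likelihood contributes p^3(1−p)^5, so the posterior is Beta(3+3, 8.5+5) = Beta(6, 13.5).
For Beta(a, b) with a, b > 1 the mode is (a−1)/(a+b−2) = 5/17.5 ≈ 0.2857.

p̂_MAP = 0.2857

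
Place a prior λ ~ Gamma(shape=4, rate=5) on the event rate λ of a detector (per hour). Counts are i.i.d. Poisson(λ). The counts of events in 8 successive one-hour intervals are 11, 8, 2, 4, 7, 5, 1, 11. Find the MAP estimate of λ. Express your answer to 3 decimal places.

Σxᵢ = 11+8+2+4+7+5+1+11 = 49, with n = 8.
Posterior ∝ λ^3e^(−5λ) · λ^49e^(−8λ) = λ^52e^(−13λ), i.e. Gamma(shape=53, rate=13).
The mode of a Gamma(a, b) with a ≥ 1 (shape–rate) is (a−1)/b = 52/13 ≈ 4.000.

λ̂_MAP = 4.000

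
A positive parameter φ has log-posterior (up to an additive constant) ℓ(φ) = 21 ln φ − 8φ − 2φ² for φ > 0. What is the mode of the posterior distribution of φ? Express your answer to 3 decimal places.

φ̂_MAP = 1.500

ℓ'(φ) = 21/φ − 8 − 4φ. Setting this to zero and multiplying by φ: 4φ² + 8φ − 21 = 0.
φ = (−8 + √(8² + 4·4·21)) / (2·4) = (−8 + √400) / 8 = (−8 + 20)/8 = 3/2.
ℓ''(φ) = −21/φ² − 4 < 0, confirming a maximum.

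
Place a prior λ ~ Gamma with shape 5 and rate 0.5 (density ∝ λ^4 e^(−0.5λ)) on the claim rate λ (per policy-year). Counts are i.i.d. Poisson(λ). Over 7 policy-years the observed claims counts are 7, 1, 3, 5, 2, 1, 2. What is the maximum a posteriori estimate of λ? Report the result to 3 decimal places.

Σxᵢ = 7+1+3+5+2+1+2 = 21, with n = 7.
Posterior ∝ λ^4e^(−0.5λ) · λ^21e^(−7λ) = λ^25e^(−7.5λ), i.e. Gamma(shape=26, rate=7.5).
The mode of a Gamma(a, b) with a ≥ 1 (shape–rate) is (a−1)/b = 25/7.5 ≈ 3.333.

λ̂_MAP = 3.333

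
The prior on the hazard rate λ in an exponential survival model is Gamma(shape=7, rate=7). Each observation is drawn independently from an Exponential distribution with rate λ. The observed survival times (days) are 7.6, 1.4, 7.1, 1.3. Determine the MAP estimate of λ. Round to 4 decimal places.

The Exponential(rate=λ) likelihood is ∝ λ^n e^(−λΣtᵢ). Here n = 4 and Σtᵢ = 7.6 + 1.4 + 7.1 + 1.3 = 17.4.
Posterior ∝ λ^6e^(−7λ) · λ^4e^(−17.4λ) = λ^10e^(−24.4λ), i.e. Gamma(11, 24.4).
Mode = (a−1)/b = 10/24.4 ≈ 0.4098.

λ̂_MAP = 0.4098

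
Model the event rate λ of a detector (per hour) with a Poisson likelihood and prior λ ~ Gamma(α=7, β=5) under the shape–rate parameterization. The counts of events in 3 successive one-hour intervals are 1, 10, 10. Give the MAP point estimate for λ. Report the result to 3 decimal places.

λ̂_MAP = 3.375

Σxᵢ = 1+10+10 = 21, with n = 3.
Posterior ∝ λ^6e^(−5λ) · λ^21e^(−3λ) = λ^27e^(−8λ), i.e. Gamma(shape=28, rate=8).
The mode of a Gamma(a, b) with a ≥ 1 (shape–rate) is (a−1)/b = 27/8 ≈ 3.375.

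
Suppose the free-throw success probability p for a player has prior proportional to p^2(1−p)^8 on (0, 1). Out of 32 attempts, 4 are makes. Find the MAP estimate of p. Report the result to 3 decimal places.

p̂_MAP = 0.143

The prior density ∝ p^2(1−p)^8 is the kernel of Beta(3, 9).
Data: 4 successes in 32 trials. The binomial likelihood contributes p^4(1−p)^28, so the posterior is Beta(3+4, 9+28) = Beta(7, 37).
For Beta(a, b) with a, b > 1 the mode is (a−1)/(a+b−2) = 6/42 ≈ 0.143.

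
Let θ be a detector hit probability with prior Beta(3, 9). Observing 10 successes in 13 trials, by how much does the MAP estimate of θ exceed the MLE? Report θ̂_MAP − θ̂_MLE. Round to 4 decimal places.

Posterior is Beta(13, 12); MAP = (13−1)/(25−2) = 12/23 ≈ 0.52174.
MLE ignores the prior: θ̂_MLE = k/n = 10/13 ≈ 0.76923.
Difference = 12/23 − 10/13 = -74/299 ≈ -0.2475.

MAP − MLE = -0.2475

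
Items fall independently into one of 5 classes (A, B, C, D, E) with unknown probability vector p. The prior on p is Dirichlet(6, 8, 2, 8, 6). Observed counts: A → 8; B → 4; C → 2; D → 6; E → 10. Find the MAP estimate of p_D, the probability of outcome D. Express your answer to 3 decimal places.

MAP estimate of p_D = 0.236

The posterior is Dirichlet(αᵢ + nᵢ) = Dirichlet(14, 12, 4, 14, 16).
For a Dirichlet(a₁,…,a_K) with all aᵢ > 1, the mode has j-th component (aⱼ − 1)/(Σaᵢ − K).
Here Σaᵢ = 60 and K = 5, so p_D = (14 − 1)/(60 − 5) = 13/55 ≈ 0.236.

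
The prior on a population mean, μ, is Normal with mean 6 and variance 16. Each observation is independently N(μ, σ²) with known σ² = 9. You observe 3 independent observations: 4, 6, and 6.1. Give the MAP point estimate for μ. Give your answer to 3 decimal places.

n = 3; x̄ = (4 + 6 + 6.1)/3 = 16.1/3 = 161/30 ≈ 5.3667.
For a Normal prior and Normal likelihood with known variance, the posterior is Normal; its mode equals its mean, the precision-weighted average.
Prior precision 1/σ₀² = 1/16 = 0.0625; data precision n/σ² = 3/9 = 1/3.
μ̂ = (0.0625·6 + (1/3)·(161/30)) / (0.0625 + 1/3) = (779/360)/(19/48) = 82/15 ≈ 5.467.

μ̂_MAP = 5.467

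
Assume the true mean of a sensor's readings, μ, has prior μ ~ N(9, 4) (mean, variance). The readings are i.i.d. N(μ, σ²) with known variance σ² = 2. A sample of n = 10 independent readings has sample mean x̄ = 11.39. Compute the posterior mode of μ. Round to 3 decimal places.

n = 10, x̄ = 11.39.
For a Normal prior and Normal likelihood with known variance, the posterior is Normal; its mode equals its mean, the precision-weighted average.
Prior precision 1/σ₀² = 1/4 = 0.25; data precision n/σ² = 10/2 = 5.
μ̂ = (0.25·9 + 5·11.39) / (0.25 + 5) = 59.2/5.25 = 1184/105 ≈ 11.276.

μ̂_MAP = 11.276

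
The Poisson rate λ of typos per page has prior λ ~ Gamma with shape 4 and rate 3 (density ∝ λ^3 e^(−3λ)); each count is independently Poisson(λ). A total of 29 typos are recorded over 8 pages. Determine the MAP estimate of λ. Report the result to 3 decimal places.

Σxᵢ = 29, n = 8.
Posterior ∝ λ^3e^(−3λ) · λ^29e^(−8λ) = λ^32e^(−11λ), i.e. Gamma(shape=33, rate=11).
The mode of a Gamma(a, b) with a ≥ 1 (shape–rate) is (a−1)/b = 32/11 ≈ 2.909.

λ̂_MAP = 2.909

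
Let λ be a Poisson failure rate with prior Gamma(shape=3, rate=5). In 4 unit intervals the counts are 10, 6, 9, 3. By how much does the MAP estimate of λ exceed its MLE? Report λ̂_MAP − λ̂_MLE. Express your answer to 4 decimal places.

MAP − MLE = -3.6667

Σxᵢ = 28. Posterior is Gamma(31, 9); MAP = (31−1)/9 = 30/9 ≈ 3.33333.
MLE = x̄ = 28/4 ≈ 7.00000.
Difference = 30/9 − 28/4 = -11/3 ≈ -3.6667.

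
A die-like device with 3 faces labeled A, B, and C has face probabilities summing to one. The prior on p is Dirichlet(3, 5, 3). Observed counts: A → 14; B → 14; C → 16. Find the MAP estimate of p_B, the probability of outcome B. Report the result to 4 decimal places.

MAP estimate of p_B = 0.3462

The posterior is Dirichlet(αᵢ + nᵢ) = Dirichlet(17, 19, 19).
For a Dirichlet(a₁,…,a_K) with all aᵢ > 1, the mode has j-th component (aⱼ − 1)/(Σaᵢ − K).
Here Σaᵢ = 55 and K = 3, so p_B = (19 − 1)/(55 − 3) = 18/52 ≈ 0.3462.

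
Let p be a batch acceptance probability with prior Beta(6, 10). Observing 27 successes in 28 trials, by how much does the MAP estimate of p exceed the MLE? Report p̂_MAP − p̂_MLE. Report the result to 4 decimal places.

MAP − MLE = -0.2024

Posterior is Beta(33, 11); MAP = (33−1)/(44−2) = 32/42 ≈ 0.76190.
MLE ignores the prior: p̂_MLE = k/n = 27/28 ≈ 0.96429.
Difference = 32/42 − 27/28 = -17/84 ≈ -0.2024.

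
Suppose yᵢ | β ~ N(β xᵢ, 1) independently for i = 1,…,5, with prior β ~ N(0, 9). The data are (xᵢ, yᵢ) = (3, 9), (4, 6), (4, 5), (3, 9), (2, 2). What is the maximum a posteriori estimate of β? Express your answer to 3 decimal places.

log p(β | y) = −Σ(yᵢ − βxᵢ)²/(2·1) − β²/(2·9) + const.
Setting the derivative to zero: Σxᵢ(yᵢ − βxᵢ)/1 − β/9 = 0, so β = Σxᵢyᵢ / (Σxᵢ² + σ²/τ²).
Σxᵢyᵢ = 3·9 + 4·6 + 4·5 + 3·9 + 2·2 = 102; Σxᵢ² = 54; σ²/τ² = 1/9.
β̂_MAP = 102 / (54 + 1/9) = 102/(487/9) = 918/487 ≈ 1.885.

β̂_MAP = 1.885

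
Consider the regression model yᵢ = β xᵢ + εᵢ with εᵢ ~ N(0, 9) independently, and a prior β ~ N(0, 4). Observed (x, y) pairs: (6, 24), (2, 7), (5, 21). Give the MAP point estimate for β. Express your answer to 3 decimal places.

log p(β | y) = −Σ(yᵢ − βxᵢ)²/(2·9) − β²/(2·4) + const.
Setting the derivative to zero: Σxᵢ(yᵢ − βxᵢ)/9 − β/4 = 0, so β = Σxᵢyᵢ / (Σxᵢ² + σ²/τ²).
Σxᵢyᵢ = 6·24 + 2·7 + 5·21 = 263; Σxᵢ² = 65; σ²/τ² = 2.25.
β̂_MAP = 263 / (65 + 2.25) = 263/67.25 ≈ 3.911.

β̂_MAP = 3.911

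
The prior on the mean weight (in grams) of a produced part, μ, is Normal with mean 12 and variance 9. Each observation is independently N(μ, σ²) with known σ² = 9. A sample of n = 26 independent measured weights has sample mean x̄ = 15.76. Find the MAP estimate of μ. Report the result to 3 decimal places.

μ̂_MAP = 15.621

n = 26, x̄ = 15.76.
For a Normal prior and Normal likelihood with known variance, the posterior is Normal; its mode equals its mean, the precision-weighted average.
Prior precision 1/σ₀² = 1/9; data precision n/σ² = 26/9.
μ̂ = ((1/9)·12 + (26/9)·15.76) / (1/9 + 26/9) = (10544/225)/3 = 10544/675 ≈ 15.621.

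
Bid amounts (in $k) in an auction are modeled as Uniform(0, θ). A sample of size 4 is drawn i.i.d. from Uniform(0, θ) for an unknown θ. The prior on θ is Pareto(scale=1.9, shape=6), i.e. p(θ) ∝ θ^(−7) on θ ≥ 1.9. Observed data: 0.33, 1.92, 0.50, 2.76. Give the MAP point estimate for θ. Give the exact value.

θ̂_MAP = 2.76

The Uniform(0, θ) likelihood is θ^(−n) for θ ≥ max(xᵢ), zero otherwise. Here max(xᵢ) = 2.76.
Posterior ∝ θ^(−7) · θ^(−4) = θ^(−11) on θ ≥ max(1.9, 2.76) = 2.76.
This density is strictly decreasing in θ, so the posterior mode lies at the lower boundary of the support.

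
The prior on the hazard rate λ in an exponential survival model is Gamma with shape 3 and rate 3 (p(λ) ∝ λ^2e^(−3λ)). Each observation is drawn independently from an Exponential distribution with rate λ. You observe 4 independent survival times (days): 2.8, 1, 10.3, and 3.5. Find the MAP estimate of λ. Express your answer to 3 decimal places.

The Exponential(rate=λ) likelihood is ∝ λ^n e^(−λΣtᵢ). Here n = 4 and Σtᵢ = 2.8 + 1 + 10.3 + 3.5 = 17.6.
Posterior ∝ λ^2e^(−3λ) · λ^4e^(−17.6λ) = λ^6e^(−20.6λ), i.e. Gamma(7, 20.6).
Mode = (a−1)/b = 6/20.6 ≈ 0.291.

λ̂_MAP = 0.291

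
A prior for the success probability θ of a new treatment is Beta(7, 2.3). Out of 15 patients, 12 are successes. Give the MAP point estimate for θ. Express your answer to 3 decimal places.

Prior: Beta(7, 2.3).
Data: 12 successes in 15 trials. The binomial likelihood contributes θ^12(1−θ)^3, so the posterior is Beta(7+12, 2.3+3) = Beta(19, 5.3).
For Beta(a, b) with a, b > 1 the mode is (a−1)/(a+b−2) = 18/22.3 ≈ 0.807.

θ̂_MAP = 0.807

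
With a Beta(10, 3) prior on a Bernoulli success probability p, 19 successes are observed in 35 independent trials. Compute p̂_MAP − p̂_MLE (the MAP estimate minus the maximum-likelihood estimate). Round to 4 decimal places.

MAP − MLE = 0.0658

Posterior is Beta(29, 19); MAP = (29−1)/(48−2) = 28/46 ≈ 0.60870.
MLE ignores the prior: p̂_MLE = k/n = 19/35 ≈ 0.54286.
Difference = 28/46 − 19/35 = 53/805 ≈ 0.0658.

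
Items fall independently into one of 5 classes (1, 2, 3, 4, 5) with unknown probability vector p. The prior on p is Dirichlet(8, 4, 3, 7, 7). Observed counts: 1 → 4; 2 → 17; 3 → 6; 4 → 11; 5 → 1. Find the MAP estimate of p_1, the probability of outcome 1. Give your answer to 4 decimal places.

MAP estimate: 0.1746

The posterior is Dirichlet(αᵢ + nᵢ) = Dirichlet(12, 21, 9, 18, 8).
For a Dirichlet(a₁,…,a_K) with all aᵢ > 1, the mode has j-th component (aⱼ − 1)/(Σaᵢ − K).
Here Σaᵢ = 68 and K = 5, so p_1 = (12 − 1)/(68 − 5) = 11/63 ≈ 0.1746.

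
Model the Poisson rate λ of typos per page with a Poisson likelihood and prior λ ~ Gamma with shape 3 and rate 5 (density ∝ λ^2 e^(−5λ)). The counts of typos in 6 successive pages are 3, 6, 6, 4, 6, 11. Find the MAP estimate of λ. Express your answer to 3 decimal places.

Σxᵢ = 3+6+6+4+6+11 = 36, with n = 6.
Posterior ∝ λ^2e^(−5λ) · λ^36e^(−6λ) = λ^38e^(−11λ), i.e. Gamma(shape=39, rate=11).
The mode of a Gamma(a, b) with a ≥ 1 (shape–rate) is (a−1)/b = 38/11 ≈ 3.455.

λ̂_MAP = 3.455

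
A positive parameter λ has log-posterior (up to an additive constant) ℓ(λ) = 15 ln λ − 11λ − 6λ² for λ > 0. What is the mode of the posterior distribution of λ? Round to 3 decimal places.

λ̂_MAP = 0.750

ℓ'(λ) = 15/λ − 11 − 12λ. Setting this to zero and multiplying by λ: 12λ² + 11λ − 15 = 0.
λ = (−11 + √(11² + 4·12·15)) / (2·12) = (−11 + √841) / 24 = (−11 + 29)/24 = 3/4.
ℓ''(λ) = −15/λ² − 12 < 0, confirming a maximum.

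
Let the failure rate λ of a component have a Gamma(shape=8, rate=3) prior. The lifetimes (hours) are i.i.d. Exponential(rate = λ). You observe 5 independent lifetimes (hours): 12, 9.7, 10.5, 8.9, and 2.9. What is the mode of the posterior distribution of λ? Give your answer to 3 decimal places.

λ̂_MAP = 0.255

The Exponential(rate=λ) likelihood is ∝ λ^n e^(−λΣtᵢ). Here n = 5 and Σtᵢ = 12 + 9.7 + 10.5 + 8.9 + 2.9 = 44.
Posterior ∝ λ^7e^(−3λ) · λ^5e^(−44λ) = λ^12e^(−47λ), i.e. Gamma(13, 47).
Mode = (a−1)/b = 12/47 ≈ 0.255.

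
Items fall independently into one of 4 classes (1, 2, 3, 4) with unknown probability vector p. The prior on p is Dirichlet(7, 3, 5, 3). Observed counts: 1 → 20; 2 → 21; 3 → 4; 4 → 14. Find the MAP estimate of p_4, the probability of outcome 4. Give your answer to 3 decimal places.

The posterior is Dirichlet(αᵢ + nᵢ) = Dirichlet(27, 24, 9, 17).
For a Dirichlet(a₁,…,a_K) with all aᵢ > 1, the mode has j-th component (aⱼ − 1)/(Σaᵢ − K).
Here Σaᵢ = 77 and K = 4, so p_4 = (17 − 1)/(77 − 4) = 16/73 ≈ 0.219.

MAP estimate: 0.219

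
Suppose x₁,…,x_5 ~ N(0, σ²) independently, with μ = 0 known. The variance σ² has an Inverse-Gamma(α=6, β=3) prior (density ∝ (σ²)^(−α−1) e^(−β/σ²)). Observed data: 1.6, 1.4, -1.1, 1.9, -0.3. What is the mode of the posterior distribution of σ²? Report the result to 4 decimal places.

Sum of squared deviations about the known mean: SS = (1.6−0)² + (1.4−0)² + (-1.1−0)² + (1.9−0)² + (-0.3−0)² = 9.43.
The Normal likelihood contributes (σ²)^(−n/2) exp(−SS/(2σ²)), so the posterior is Inverse-Gamma(α + n/2, β + SS/2) = Inverse-Gamma(8.5, 7.715).
The mode of Inverse-Gamma(a, b) is b/(a+1) = 7.715/9.5 ≈ 0.8121.

σ̂²_MAP = 0.8121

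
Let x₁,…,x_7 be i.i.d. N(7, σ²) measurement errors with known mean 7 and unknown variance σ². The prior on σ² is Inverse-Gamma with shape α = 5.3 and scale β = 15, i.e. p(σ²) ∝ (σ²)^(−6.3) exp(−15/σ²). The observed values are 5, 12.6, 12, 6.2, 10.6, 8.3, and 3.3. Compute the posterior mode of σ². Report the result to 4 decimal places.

Sum of squared deviations about the known mean: SS = (5−7)² + (12.6−7)² + (12−7)² + (6.2−7)² + (10.6−7)² + (8.3−7)² + (3.3−7)² = 89.34.
The Normal likelihood contributes (σ²)^(−n/2) exp(−SS/(2σ²)), so the posterior is Inverse-Gamma(α + n/2, β + SS/2) = Inverse-Gamma(8.8, 59.67).
The mode of Inverse-Gamma(a, b) is b/(a+1) = 59.67/9.8 ≈ 6.0888.

σ̂²_MAP = 6.0888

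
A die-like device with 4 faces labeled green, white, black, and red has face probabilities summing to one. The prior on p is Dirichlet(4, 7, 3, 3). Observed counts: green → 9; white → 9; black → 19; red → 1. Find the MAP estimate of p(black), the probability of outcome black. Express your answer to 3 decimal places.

MAP estimate of p(black) = 0.412

The posterior is Dirichlet(αᵢ + nᵢ) = Dirichlet(13, 16, 22, 4).
For a Dirichlet(a₁,…,a_K) with all aᵢ > 1, the mode has j-th component (aⱼ − 1)/(Σaᵢ − K).
Here Σaᵢ = 55 and K = 4, so p(black) = (22 − 1)/(55 − 4) = 21/51 ≈ 0.412.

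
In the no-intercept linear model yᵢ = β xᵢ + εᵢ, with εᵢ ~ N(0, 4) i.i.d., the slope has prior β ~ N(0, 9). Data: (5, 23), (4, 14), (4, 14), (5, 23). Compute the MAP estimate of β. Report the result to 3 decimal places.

log p(β | y) = −Σ(yᵢ − βxᵢ)²/(2·4) − β²/(2·9) + const.
Setting the derivative to zero: Σxᵢ(yᵢ − βxᵢ)/4 − β/9 = 0, so β = Σxᵢyᵢ / (Σxᵢ² + σ²/τ²).
Σxᵢyᵢ = 5·23 + 4·14 + 4·14 + 5·23 = 342; Σxᵢ² = 82; σ²/τ² = 4/9.
β̂_MAP = 342 / (82 + 4/9) = 342/(742/9) = 1539/371 ≈ 4.148.

β̂_MAP = 4.148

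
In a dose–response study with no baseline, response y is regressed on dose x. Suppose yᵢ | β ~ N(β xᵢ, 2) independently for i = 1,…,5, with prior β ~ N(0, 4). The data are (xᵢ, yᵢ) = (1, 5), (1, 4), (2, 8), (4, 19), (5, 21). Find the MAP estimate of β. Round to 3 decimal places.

log p(β | y) = −Σ(yᵢ − βxᵢ)²/(2·2) − β²/(2·4) + const.
Setting the derivative to zero: Σxᵢ(yᵢ − βxᵢ)/2 − β/4 = 0, so β = Σxᵢyᵢ / (Σxᵢ² + σ²/τ²).
Σxᵢyᵢ = 1·5 + 1·4 + 2·8 + 4·19 + 5·21 = 206; Σxᵢ² = 47; σ²/τ² = 0.5.
β̂_MAP = 206 / (47 + 0.5) = 206/47.5 ≈ 4.337.

β̂_MAP = 4.337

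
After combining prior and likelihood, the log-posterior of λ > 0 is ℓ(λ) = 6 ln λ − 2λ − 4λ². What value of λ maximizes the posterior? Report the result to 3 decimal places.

ℓ'(λ) = 6/λ − 2 − 8λ. Setting this to zero and multiplying by λ: 8λ² + 2λ − 6 = 0.
λ = (−2 + √(2² + 4·8·6)) / (2·8) = (−2 + √196) / 16 = (−2 + 14)/16 = 3/4.
ℓ''(λ) = −6/λ² − 8 < 0, confirming a maximum.

λ̂_MAP = 0.750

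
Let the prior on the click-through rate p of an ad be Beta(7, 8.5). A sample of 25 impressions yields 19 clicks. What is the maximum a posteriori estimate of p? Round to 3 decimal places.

Prior: Beta(7, 8.5).
Data: 19 successes in 25 trials. The binomial likelihood contributes p^19(1−p)^6, so the posterior is Beta(7+19, 8.5+6) = Beta(26, 14.5).
For Beta(a, b) with a, b > 1 the mode is (a−1)/(a+b−2) = 25/38.5 ≈ 0.649.

p̂_MAP = 0.649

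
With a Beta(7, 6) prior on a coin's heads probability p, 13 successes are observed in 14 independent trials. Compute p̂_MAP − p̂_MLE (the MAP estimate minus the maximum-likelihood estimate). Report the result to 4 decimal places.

MAP − MLE = -0.1686

Posterior is Beta(20, 7); MAP = (20−1)/(27−2) = 19/25 ≈ 0.76000.
MLE ignores the prior: p̂_MLE = k/n = 13/14 ≈ 0.92857.
Difference = 19/25 − 13/14 = -59/350 ≈ -0.1686.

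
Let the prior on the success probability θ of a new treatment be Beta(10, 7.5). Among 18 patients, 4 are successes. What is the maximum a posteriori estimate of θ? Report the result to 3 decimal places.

θ̂_MAP = 0.388

Prior: Beta(10, 7.5).
Data: 4 successes in 18 trials. The binomial likelihood contributes θ^4(1−θ)^14, so the posterior is Beta(10+4, 7.5+14) = Beta(14, 21.5).
For Beta(a, b) with a, b > 1 the mode is (a−1)/(a+b−2) = 13/33.5 ≈ 0.388.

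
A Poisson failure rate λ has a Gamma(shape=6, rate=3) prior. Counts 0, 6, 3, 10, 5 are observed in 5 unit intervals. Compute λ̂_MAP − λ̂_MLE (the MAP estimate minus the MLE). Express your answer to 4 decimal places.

MAP − MLE = -1.1750

Σxᵢ = 24. Posterior is Gamma(30, 8); MAP = (30−1)/8 = 29/8 ≈ 3.62500.
MLE = x̄ = 24/5 ≈ 4.80000.
Difference = 29/8 − 24/5 = -47/40 ≈ -1.1750.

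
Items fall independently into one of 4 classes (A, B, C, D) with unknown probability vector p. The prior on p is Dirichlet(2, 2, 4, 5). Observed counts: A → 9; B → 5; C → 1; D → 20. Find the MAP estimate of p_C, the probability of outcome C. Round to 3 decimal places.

The posterior is Dirichlet(αᵢ + nᵢ) = Dirichlet(11, 7, 5, 25).
For a Dirichlet(a₁,…,a_K) with all aᵢ > 1, the mode has j-th component (aⱼ − 1)/(Σaᵢ − K).
Here Σaᵢ = 48 and K = 4, so p_C = (5 − 1)/(48 − 4) = 4/44 ≈ 0.091.

MAP estimate of p_C = 0.091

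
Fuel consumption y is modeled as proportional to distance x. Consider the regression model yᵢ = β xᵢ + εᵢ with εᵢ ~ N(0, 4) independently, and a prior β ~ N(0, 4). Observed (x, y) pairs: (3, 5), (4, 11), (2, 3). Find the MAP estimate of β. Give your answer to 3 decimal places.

log p(β | y) = −Σ(yᵢ − βxᵢ)²/(2·4) − β²/(2·4) + const.
Setting the derivative to zero: Σxᵢ(yᵢ − βxᵢ)/4 − β/4 = 0, so β = Σxᵢyᵢ / (Σxᵢ² + σ²/τ²).
Σxᵢyᵢ = 3·5 + 4·11 + 2·3 = 65; Σxᵢ² = 29; σ²/τ² = 1.
β̂_MAP = 65 / (29 + 1) = 65/30 ≈ 2.167.

β̂_MAP = 2.167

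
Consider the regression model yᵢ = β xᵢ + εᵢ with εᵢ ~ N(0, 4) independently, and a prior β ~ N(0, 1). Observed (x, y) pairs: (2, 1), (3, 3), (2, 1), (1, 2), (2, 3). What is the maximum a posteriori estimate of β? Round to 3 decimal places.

log p(β | y) = −Σ(yᵢ − βxᵢ)²/(2·4) − β²/(2·1) + const.
Setting the derivative to zero: Σxᵢ(yᵢ − βxᵢ)/4 − β/1 = 0, so β = Σxᵢyᵢ / (Σxᵢ² + σ²/τ²).
Σxᵢyᵢ = 2·1 + 3·3 + 2·1 + 1·2 + 2·3 = 21; Σxᵢ² = 22; σ²/τ² = 4.
β̂_MAP = 21 / (22 + 4) = 21/26 ≈ 0.808.

β̂_MAP = 0.808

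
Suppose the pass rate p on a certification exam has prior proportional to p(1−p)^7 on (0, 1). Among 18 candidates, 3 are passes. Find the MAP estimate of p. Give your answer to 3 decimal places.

p̂_MAP = 0.154

The prior density ∝ p(1−p)^7 is the kernel of Beta(2, 8).
Data: 3 successes in 18 trials. The binomial likelihood contributes p^3(1−p)^15, so the posterior is Beta(2+3, 8+15) = Beta(5, 23).
For Beta(a, b) with a, b > 1 the mode is (a−1)/(a+b−2) = 4/26 ≈ 0.154.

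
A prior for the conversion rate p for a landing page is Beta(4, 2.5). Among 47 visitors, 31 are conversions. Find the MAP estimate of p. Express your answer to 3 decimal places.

Prior: Beta(4, 2.5).
Data: 31 successes in 47 trials. The binomial likelihood contributes p^31(1−p)^16, so the posterior is Beta(4+31, 2.5+16) = Beta(35, 18.5).
For Beta(a, b) with a, b > 1 the mode is (a−1)/(a+b−2) = 34/51.5 ≈ 0.660.

p̂_MAP = 0.660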